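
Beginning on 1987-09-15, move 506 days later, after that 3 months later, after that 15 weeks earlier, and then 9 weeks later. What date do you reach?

March 21, 1989

Advancing 506 days from September 15, 1987:
September has 30 days, so 30 − 15 = 15 days remain after September 15, 1987; 506 − 15 = 491 left.
October 1987 has 31 days: 491 − 31 = 460 left.
November 1987 has 30 days: 460 − 30 = 430 left.
December 1987 has 31 days: 430 − 31 = 399 left.
January 1988 has 31 days: 399 − 31 = 368 left.
February 1988 has 29 days (1988 is a leap year): 368 − 29 = 339 left.
March 1988 has 31 days: 339 − 31 = 308 left.
April 1988 has 30 days: 308 − 30 = 278 left.
May 1988 has 31 days: 278 − 31 = 247 left.
June 1988 has 30 days: 247 − 30 = 217 left.
July 1988 has 31 days: 217 − 31 = 186 left.
August 1988 has 31 days: 186 − 31 = 155 left.
September 1988 has 30 days: 155 − 30 = 125 left.
October 1988 has 31 days: 125 − 31 = 94 left.
November 1988 has 30 days: 94 − 30 = 64 left.
December 1988 has 31 days: 64 − 31 = 33 left.
January 1989 has 31 days: 33 − 31 = 2 left.
2 days into February 1989 → February 2, 1989.
Counting forward 3 months from February 2, 1989:
month 2 + 3 = 5 → May 1989.
Day 2 is valid in May, giving May 2, 1989.
Going back 15 weeks (= 105 days) from May 2, 1989:
Going back 2 days from May 2, 1989 reaches the end of the previous month; 105 − 2 = 103 left.
April 1989 has 30 days: 103 − 30 = 73 left.
March 1989 has 31 days: 73 − 31 = 42 left.
February 1989 has 28 days (1989 is not a leap year): 42 − 28 = 14 left.
January 1989 has 31 days; 31 − 14 = 17 → January 17, 1989.
Advancing 9 weeks (= 63 days) from January 17, 1989:
January has 31 days, so 31 − 17 = 14 days remain after January 17, 1989; 63 − 14 = 49 left.
February 1989 has 28 days (1989 is not a leap year): 49 − 28 = 21 left.
21 days into March 1989 → March 21, 1989.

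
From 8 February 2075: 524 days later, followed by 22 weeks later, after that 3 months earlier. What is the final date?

Advancing 524 days from February 8, 2075:
February has 28 days, so 28 − 8 = 20 days remain after February 8, 2075; 524 − 20 = 504 left.
March 2075 has 31 days: 504 − 31 = 473 left.
April 2075 has 30 days: 473 − 30 = 443 left.
May 2075 has 31 days: 443 − 31 = 412 left.
June 2075 has 30 days: 412 − 30 = 382 left.
July 2075 has 31 days: 382 − 31 = 351 left.
August 2075 has 31 days: 351 − 31 = 320 left.
September 2075 has 30 days: 320 − 30 = 290 left.
October 2075 has 31 days: 290 − 31 = 259 left.
November 2075 has 30 days: 259 − 30 = 229 left.
December 2075 has 31 days: 229 − 31 = 198 left.
January 2076 has 31 days: 198 − 31 = 167 left.
February 2076 has 29 days (2076 is a leap year): 167 − 29 = 138 left.
March 2076 has 31 days: 138 − 31 = 107 left.
April 2076 has 30 days: 107 − 30 = 77 left.
May 2076 has 31 days: 77 − 31 = 46 left.
June 2076 has 30 days: 46 − 30 = 16 left.
16 days into July 2076 → July 16, 2076.
Counting forward 22 weeks (= 154 days) from July 16, 2076:
July has 31 days, so 31 − 16 = 15 days remain after July 16, 2076; 154 − 15 = 139 left.
August 2076 has 31 days: 139 − 31 = 108 left.
September 2076 has 30 days: 108 − 30 = 78 left.
October 2076 has 31 days: 78 − 31 = 47 left.
November 2076 has 30 days: 47 − 30 = 17 left.
17 days into December 2076 → December 17, 2076.
Counting back 3 months from December 17, 2076:
month 12 − 3 = 9 → September 2076.
Day 17 is valid in September, giving September 17, 2076.

September 17, 2076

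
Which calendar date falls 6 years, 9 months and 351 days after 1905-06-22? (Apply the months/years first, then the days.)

March 8, 1913

Advancing 6 years, 9 months and 351 days from June 22, 1905: first the month/year part, then the days.
+6 years → 1911; month 6 + 9 = 15, which is month 3 of year 1912 → March 1912.
Day 22 is valid in March, giving March 22, 1912.
Now add 351 days from March 22, 1912.
March has 31 days, so 31 − 22 = 9 days remain after March 22, 1912; 351 − 9 = 342 left.
April 1912 has 30 days: 342 − 30 = 312 left.
May 1912 has 31 days: 312 − 31 = 281 left.
June 1912 has 30 days: 281 − 30 = 251 left.
July 1912 has 31 days: 251 − 31 = 220 left.
August 1912 has 31 days: 220 − 31 = 189 left.
September 1912 has 30 days: 189 − 30 = 159 left.
October 1912 has 31 days: 159 − 31 = 128 left.
November 1912 has 30 days: 128 − 30 = 98 left.
December 1912 has 31 days: 98 − 31 = 67 left.
January 1913 has 31 days: 67 − 31 = 36 left.
February 1913 has 28 days (1913 is not a leap year): 36 − 28 = 8 left.
8 days into March 1913 → March 8, 1913.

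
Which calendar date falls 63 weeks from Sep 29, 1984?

December 14, 1985

Counting forward 63 weeks = 441 days from September 29, 1984.
September has 30 days, so 30 − 29 = 1 day remains after September 29, 1984; 441 − 1 = 440 left.
October 1984 has 31 days: 440 − 31 = 409 left.
November 1984 has 30 days: 409 − 30 = 379 left.
December 1984 has 31 days: 379 − 31 = 348 left.
January 1985 has 31 days: 348 − 31 = 317 left.
February 1985 has 28 days (1985 is not a leap year): 317 − 28 = 289 left.
March 1985 has 31 days: 289 − 31 = 258 left.
April 1985 has 30 days: 258 − 30 = 228 left.
May 1985 has 31 days: 228 − 31 = 197 left.
June 1985 has 30 days: 197 − 30 = 167 left.
July 1985 has 31 days: 167 − 31 = 136 left.
August 1985 has 31 days: 136 − 31 = 105 left.
September 1985 has 30 days: 105 − 30 = 75 left.
October 1985 has 31 days: 75 − 31 = 44 left.
November 1985 has 30 days: 44 − 30 = 14 left.
14 days into December 1985 → December 14, 1985.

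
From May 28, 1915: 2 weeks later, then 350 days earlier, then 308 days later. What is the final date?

April 30, 1915

Counting forward 2 weeks (= 14 days) from May 28, 1915:
May has 31 days, so 31 − 28 = 3 days remain after May 28, 1915; 14 − 3 = 11 left.
11 days into June 1915 → June 11, 1915.
Subtracting 350 days from June 11, 1915:
Going back 11 days from June 11, 1915 reaches the end of the previous month; 350 − 11 = 339 left.
May 1915 has 31 days: 339 − 31 = 308 left.
April 1915 has 30 days: 308 − 30 = 278 left.
March 1915 has 31 days: 278 − 31 = 247 left.
February 1915 has 28 days (1915 is not a leap year): 247 − 28 = 219 left.
January 1915 has 31 days: 219 − 31 = 188 left.
December 1914 has 31 days: 188 − 31 = 157 left.
November 1914 has 30 days: 157 − 30 = 127 left.
October 1914 has 31 days: 127 − 31 = 96 left.
September 1914 has 30 days: 96 − 30 = 66 left.
August 1914 has 31 days: 66 − 31 = 35 left.
July 1914 has 31 days: 35 − 31 = 4 left.
June 1914 has 30 days; 30 − 4 = 26 → June 26, 1914.
Counting forward 308 days from June 26, 1914:
June has 30 days, so 30 − 26 = 4 days remain after June 26, 1914; 308 − 4 = 304 left.
July 1914 has 31 days: 304 − 31 = 273 left.
August 1914 has 31 days: 273 − 31 = 242 left.
September 1914 has 30 days: 242 − 30 = 212 left.
October 1914 has 31 days: 212 − 31 = 181 left.
November 1914 has 30 days: 181 − 30 = 151 left.
December 1914 has 31 days: 151 − 31 = 120 left.
January 1915 has 31 days: 120 − 31 = 89 left.
February 1915 has 28 days (1915 is not a leap year): 89 − 28 = 61 left.
March 1915 has 31 days: 61 − 31 = 30 left.
30 days into April 1915 → April 30, 1915.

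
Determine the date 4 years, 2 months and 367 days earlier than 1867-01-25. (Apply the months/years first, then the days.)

November 23, 1861

Going back 4 years, 2 months and 367 days from January 25, 1867: first the month/year part, then the days.
-4 years → 1863; month 1 − 2 = -1, which is month 11 of year 1862 → November 1862.
Day 25 is valid in November, giving November 25, 1862.
Now subtract 367 days from November 25, 1862.
Going back 25 days from November 25, 1862 reaches the end of the previous month; 367 − 25 = 342 left.
October 1862 has 31 days: 342 − 31 = 311 left.
September 1862 has 30 days: 311 − 30 = 281 left.
August 1862 has 31 days: 281 − 31 = 250 left.
July 1862 has 31 days: 250 − 31 = 219 left.
June 1862 has 30 days: 219 − 30 = 189 left.
May 1862 has 31 days: 189 − 31 = 158 left.
April 1862 has 30 days: 158 − 30 = 128 left.
March 1862 has 31 days: 128 − 31 = 97 left.
February 1862 has 28 days (1862 is not a leap year): 97 − 28 = 69 left.
January 1862 has 31 days: 69 − 31 = 38 left.
December 1861 has 31 days: 38 − 31 = 7 left.
November 1861 has 30 days; 30 − 7 = 23 → November 23, 1861.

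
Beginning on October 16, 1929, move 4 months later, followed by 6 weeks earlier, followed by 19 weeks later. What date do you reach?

Advancing 4 months from October 16, 1929:
month 10 + 4 = 14, which is month 2 of year 1930 → February 1930.
Day 16 is valid in February, giving February 16, 1930.
Going back 6 weeks (= 42 days) from February 16, 1930:
Going back 16 days from February 16, 1930 reaches the end of the previous month; 42 − 16 = 26 left.
January 1930 has 31 days; 31 − 26 = 5 → January 5, 1930.
Counting forward 19 weeks (= 133 days) from January 5, 1930:
January has 31 days, so 31 − 5 = 26 days remain after January 5, 1930; 133 − 26 = 107 left.
February 1930 has 28 days (1930 is not a leap year): 107 − 28 = 79 left.
March 1930 has 31 days: 79 − 31 = 48 left.
April 1930 has 30 days: 48 − 30 = 18 left.
18 days into May 1930 → May 18, 1930.

May 18, 1930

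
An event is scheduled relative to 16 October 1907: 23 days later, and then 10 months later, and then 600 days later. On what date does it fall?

May 1, 1910

Counting forward 23 days from October 16, 1907:
October has 31 days, so 31 − 16 = 15 days remain after October 16, 1907; 23 − 15 = 8 left.
8 days into November 1907 → November 8, 1907.
Counting forward 10 months from November 8, 1907:
month 11 + 10 = 21, which is month 9 of year 1908 → September 1908.
Day 8 is valid in September, giving September 8, 1908.
Adding 600 days from September 8, 1908:
September has 30 days, so 30 − 8 = 22 days remain after September 8, 1908; 600 − 22 = 578 left.
October 1908 has 31 days: 578 − 31 = 547 left.
November 1908 has 30 days: 547 − 30 = 517 left.
December 1908 has 31 days: 517 − 31 = 486 left.
January 1909 has 31 days: 486 − 31 = 455 left.
February 1909 has 28 days (1909 is not a leap year): 455 − 28 = 427 left.
March 1909 has 31 days: 427 − 31 = 396 left.
April 1909 has 30 days: 396 − 30 = 366 left.
May 1909 has 31 days: 366 − 31 = 335 left.
June 1909 has 30 days: 335 − 30 = 305 left.
July 1909 has 31 days: 305 − 31 = 274 left.
August 1909 has 31 days: 274 − 31 = 243 left.
September 1909 has 30 days: 243 − 30 = 213 left.
October 1909 has 31 days: 213 − 31 = 182 left.
November 1909 has 30 days: 182 − 30 = 152 left.
December 1909 has 31 days: 152 − 31 = 121 left.
January 1910 has 31 days: 121 − 31 = 90 left.
February 1910 has 28 days (1910 is not a leap year): 90 − 28 = 62 left.
March 1910 has 31 days: 62 − 31 = 31 left.
April 1910 has 30 days: 31 − 30 = 1 left.
1 day into May 1910 → May 1, 1910.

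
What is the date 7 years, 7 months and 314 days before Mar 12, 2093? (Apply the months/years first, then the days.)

October 2, 2084

Counting back 7 years, 7 months and 314 days from March 12, 2093: first the month/year part, then the days.
-7 years → 2086; month 3 − 7 = -4, which is month 8 of year 2085 → August 2085.
Day 12 is valid in August, giving August 12, 2085.
Now subtract 314 days from August 12, 2085.
Going back 12 days from August 12, 2085 reaches the end of the previous month; 314 − 12 = 302 left.
July 2085 has 31 days: 302 − 31 = 271 left.
June 2085 has 30 days: 271 − 30 = 241 left.
May 2085 has 31 days: 241 − 31 = 210 left.
April 2085 has 30 days: 210 − 30 = 180 left.
March 2085 has 31 days: 180 − 31 = 149 left.
February 2085 has 28 days (2085 is not a leap year): 149 − 28 = 121 left.
January 2085 has 31 days: 121 − 31 = 90 left.
December 2084 has 31 days: 90 − 31 = 59 left.
November 2084 has 30 days: 59 − 30 = 29 left.
October 2084 has 31 days; 31 − 29 = 2 → October 2, 2084.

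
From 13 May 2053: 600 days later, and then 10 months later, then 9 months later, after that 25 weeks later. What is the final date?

January 25, 2057

Adding 600 days from May 13, 2053:
May has 31 days, so 31 − 13 = 18 days remain after May 13, 2053; 600 − 18 = 582 left.
June 2053 has 30 days: 582 − 30 = 552 left.
July 2053 has 31 days: 552 − 31 = 521 left.
August 2053 has 31 days: 521 − 31 = 490 left.
September 2053 has 30 days: 490 − 30 = 460 left.
October 2053 has 31 days: 460 − 31 = 429 left.
November 2053 has 30 days: 429 − 30 = 399 left.
December 2053 has 31 days: 399 − 31 = 368 left.
January 2054 has 31 days: 368 − 31 = 337 left.
February 2054 has 28 days (2054 is not a leap year): 337 − 28 = 309 left.
March 2054 has 31 days: 309 − 31 = 278 left.
April 2054 has 30 days: 278 − 30 = 248 left.
May 2054 has 31 days: 248 − 31 = 217 left.
June 2054 has 30 days: 217 − 30 = 187 left.
July 2054 has 31 days: 187 − 31 = 156 left.
August 2054 has 31 days: 156 − 31 = 125 left.
September 2054 has 30 days: 125 − 30 = 95 left.
October 2054 has 31 days: 95 − 31 = 64 left.
November 2054 has 30 days: 64 − 30 = 34 left.
December 2054 has 31 days: 34 − 31 = 3 left.
3 days into January 2055 → January 3, 2055.
Counting forward 10 months from January 3, 2055:
month 1 + 10 = 11 → November 2055.
Day 3 is valid in November, giving November 3, 2055.
Adding 9 months from November 3, 2055:
month 11 + 9 = 20, which is month 8 of year 2056 → August 2056.
Day 3 is valid in August, giving August 3, 2056.
Adding 25 weeks (= 175 days) from August 3, 2056:
August has 31 days, so 31 − 3 = 28 days remain after August 3, 2056; 175 − 28 = 147 left.
September 2056 has 30 days: 147 − 30 = 117 left.
October 2056 has 31 days: 117 − 31 = 86 left.
November 2056 has 30 days: 86 − 30 = 56 left.
December 2056 has 31 days: 56 − 31 = 25 left.
25 days into January 2057 → January 25, 2057.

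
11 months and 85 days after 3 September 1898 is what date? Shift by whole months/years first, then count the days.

October 27, 1899

Adding 11 months and 85 days from September 3, 1898: first the month/year part, then the days.
month 9 + 11 = 20, which is month 8 of year 1899 → August 1899.
Day 3 is valid in August, giving August 3, 1899.
Now add 85 days from August 3, 1899.
August has 31 days, so 31 − 3 = 28 days remain after August 3, 1899; 85 − 28 = 57 left.
September 1899 has 30 days: 57 − 30 = 27 left.
27 days into October 1899 → October 27, 1899.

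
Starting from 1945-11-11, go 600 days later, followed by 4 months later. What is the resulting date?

Counting forward 600 days from November 11, 1945:
November has 30 days, so 30 − 11 = 19 days remain after November 11, 1945; 600 − 19 = 581 left.
December 1945 has 31 days: 581 − 31 = 550 left.
January 1946 has 31 days: 550 − 31 = 519 left.
February 1946 has 28 days (1946 is not a leap year): 519 − 28 = 491 left.
March 1946 has 31 days: 491 − 31 = 460 left.
April 1946 has 30 days: 460 − 30 = 430 left.
May 1946 has 31 days: 430 − 31 = 399 left.
June 1946 has 30 days: 399 − 30 = 369 left.
July 1946 has 31 days: 369 − 31 = 338 left.
August 1946 has 31 days: 338 − 31 = 307 left.
September 1946 has 30 days: 307 − 30 = 277 left.
October 1946 has 31 days: 277 − 31 = 246 left.
November 1946 has 30 days: 246 − 30 = 216 left.
December 1946 has 31 days: 216 − 31 = 185 left.
January 1947 has 31 days: 185 − 31 = 154 left.
February 1947 has 28 days (1947 is not a leap year): 154 − 28 = 126 left.
March 1947 has 31 days: 126 − 31 = 95 left.
April 1947 has 30 days: 95 − 30 = 65 left.
May 1947 has 31 days: 65 − 31 = 34 left.
June 1947 has 30 days: 34 − 30 = 4 left.
4 days into July 1947 → July 4, 1947.
Advancing 4 months from July 4, 1947:
month 7 + 4 = 11 → November 1947.
Day 4 is valid in November, giving November 4, 1947.

November 4, 1947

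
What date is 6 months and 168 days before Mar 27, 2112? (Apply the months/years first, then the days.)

Subtracting 6 months and 168 days from March 27, 2112: first the month/year part, then the days.
month 3 − 6 = -3, which is month 9 of year 2111 → September 2111.
Day 27 is valid in September, giving September 27, 2111.
Now subtract 168 days from September 27, 2111.
Going back 27 days from September 27, 2111 reaches the end of the previous month; 168 − 27 = 141 left.
August 2111 has 31 days: 141 − 31 = 110 left.
July 2111 has 31 days: 110 − 31 = 79 left.
June 2111 has 30 days: 79 − 30 = 49 left.
May 2111 has 31 days: 49 − 31 = 18 left.
April 2111 has 30 days; 30 − 18 = 12 → April 12, 2111.

April 12, 2111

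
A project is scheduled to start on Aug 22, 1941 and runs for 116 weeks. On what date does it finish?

November 12, 1943

Counting forward 116 weeks = 812 days from August 22, 1941.
August has 31 days, so 31 − 22 = 9 days remain after August 22, 1941; 812 − 9 = 803 left.
September 1941 has 30 days: 803 − 30 = 773 left.
October 1941 has 31 days: 773 − 31 = 742 left.
November 1941 has 30 days: 742 − 30 = 712 left.
December 1941 has 31 days: 712 − 31 = 681 left.
January 1942 has 31 days: 681 − 31 = 650 left.
February 1942 has 28 days (1942 is not a leap year): 650 − 28 = 622 left.
March 1942 has 31 days: 622 − 31 = 591 left.
April 1942 has 30 days: 591 − 30 = 561 left.
May 1942 has 31 days: 561 − 31 = 530 left.
June 1942 has 30 days: 530 − 30 = 500 left.
July 1942 has 31 days: 500 − 31 = 469 left.
August 1942 has 31 days: 469 − 31 = 438 left.
September 1942 has 30 days: 438 − 30 = 408 left.
October 1942 has 31 days: 408 − 31 = 377 left.
November 1942 has 30 days: 377 − 30 = 347 left.
December 1942 has 31 days: 347 − 31 = 316 left.
January 1943 has 31 days: 316 − 31 = 285 left.
February 1943 has 28 days (1943 is not a leap year): 285 − 28 = 257 left.
March 1943 has 31 days: 257 − 31 = 226 left.
April 1943 has 30 days: 226 − 30 = 196 left.
May 1943 has 31 days: 196 − 31 = 165 left.
June 1943 has 30 days: 165 − 30 = 135 left.
July 1943 has 31 days: 135 − 31 = 104 left.
August 1943 has 31 days: 104 − 31 = 73 left.
September 1943 has 30 days: 73 − 30 = 43 left.
October 1943 has 31 days: 43 − 31 = 12 left.
12 days into November 1943 → November 12, 1943.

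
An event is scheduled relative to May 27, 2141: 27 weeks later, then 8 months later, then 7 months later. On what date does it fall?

Advancing 27 weeks (= 189 days) from May 27, 2141:
May has 31 days, so 31 − 27 = 4 days remain after May 27, 2141; 189 − 4 = 185 left.
June 2141 has 30 days: 185 − 30 = 155 left.
July 2141 has 31 days: 155 − 31 = 124 left.
August 2141 has 31 days: 124 − 31 = 93 left.
September 2141 has 30 days: 93 − 30 = 63 left.
October 2141 has 31 days: 63 − 31 = 32 left.
November 2141 has 30 days: 32 − 30 = 2 left.
2 days into December 2141 → December 2, 2141.
Adding 8 months from December 2, 2141:
month 12 + 8 = 20, which is month 8 of year 2142 → August 2142.
Day 2 is valid in August, giving August 2, 2142.
Advancing 7 months from August 2, 2142:
month 8 + 7 = 15, which is month 3 of year 2143 → March 2143.
Day 2 is valid in March, giving March 2, 2143.

March 2, 2143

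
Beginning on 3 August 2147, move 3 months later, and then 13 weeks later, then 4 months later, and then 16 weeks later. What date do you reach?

Counting forward 3 months from August 3, 2147:
month 8 + 3 = 11 → November 2147.
Day 3 is valid in November, giving November 3, 2147.
Counting forward 13 weeks (= 91 days) from November 3, 2147:
November has 30 days, so 30 − 3 = 27 days remain after November 3, 2147; 91 − 27 = 64 left.
December 2147 has 31 days: 64 − 31 = 33 left.
January 2148 has 31 days: 33 − 31 = 2 left.
2 days into February 2148 → February 2, 2148.
Counting forward 4 months from February 2, 2148:
month 2 + 4 = 6 → June 2148.
Day 2 is valid in June, giving June 2, 2148.
Counting forward 16 weeks (= 112 days) from June 2, 2148:
June has 30 days, so 30 − 2 = 28 days remain after June 2, 2148; 112 − 28 = 84 left.
July 2148 has 31 days: 84 − 31 = 53 left.
August 2148 has 31 days: 53 − 31 = 22 left.
22 days into September 2148 → September 22, 2148.

September 22, 2148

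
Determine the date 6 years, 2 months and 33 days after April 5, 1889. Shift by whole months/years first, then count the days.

July 8, 1895

Adding 6 years, 2 months and 33 days from April 5, 1889: first the month/year part, then the days.
+6 years → 1895; month 4 + 2 = 6 → June 1895.
Day 5 is valid in June, giving June 5, 1895.
Now add 33 days from June 5, 1895.
June has 30 days, so 30 − 5 = 25 days remain after June 5, 1895; 33 − 25 = 8 left.
8 days into July 1895 → July 8, 1895.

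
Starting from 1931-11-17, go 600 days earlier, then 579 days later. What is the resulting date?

October 27, 1931

Counting back 600 days from November 17, 1931:
Going back 17 days from November 17, 1931 reaches the end of the previous month; 600 − 17 = 583 left.
October 1931 has 31 days: 583 − 31 = 552 left.
September 1931 has 30 days: 552 − 30 = 522 left.
August 1931 has 31 days: 522 − 31 = 491 left.
July 1931 has 31 days: 491 − 31 = 460 left.
June 1931 has 30 days: 460 − 30 = 430 left.
May 1931 has 31 days: 430 − 31 = 399 left.
April 1931 has 30 days: 399 − 30 = 369 left.
March 1931 has 31 days: 369 − 31 = 338 left.
February 1931 has 28 days (1931 is not a leap year): 338 − 28 = 310 left.
January 1931 has 31 days: 310 − 31 = 279 left.
December 1930 has 31 days: 279 − 31 = 248 left.
November 1930 has 30 days: 248 − 30 = 218 left.
October 1930 has 31 days: 218 − 31 = 187 left.
September 1930 has 30 days: 187 − 30 = 157 left.
August 1930 has 31 days: 157 − 31 = 126 left.
July 1930 has 31 days: 126 − 31 = 95 left.
June 1930 has 30 days: 95 − 30 = 65 left.
May 1930 has 31 days: 65 − 31 = 34 left.
April 1930 has 30 days: 34 − 30 = 4 left.
March 1930 has 31 days; 31 − 4 = 27 → March 27, 1930.
Advancing 579 days from March 27, 1930:
March has 31 days, so 31 − 27 = 4 days remain after March 27, 1930; 579 − 4 = 575 left.
April 1930 has 30 days: 575 − 30 = 545 left.
May 1930 has 31 days: 545 − 31 = 514 left.
June 1930 has 30 days: 514 − 30 = 484 left.
July 1930 has 31 days: 484 − 31 = 453 left.
August 1930 has 31 days: 453 − 31 = 422 left.
September 1930 has 30 days: 422 − 30 = 392 left.
October 1930 has 31 days: 392 − 31 = 361 left.
November 1930 has 30 days: 361 − 30 = 331 left.
December 1930 has 31 days: 331 − 31 = 300 left.
January 1931 has 31 days: 300 − 31 = 269 left.
February 1931 has 28 days (1931 is not a leap year): 269 − 28 = 241 left.
March 1931 has 31 days: 241 − 31 = 210 left.
April 1931 has 30 days: 210 − 30 = 180 left.
May 1931 has 31 days: 180 − 31 = 149 left.
June 1931 has 30 days: 149 − 30 = 119 left.
July 1931 has 31 days: 119 − 31 = 88 left.
August 1931 has 31 days: 88 − 31 = 57 left.
September 1931 has 30 days: 57 − 30 = 27 left.
27 days into October 1931 → October 27, 1931.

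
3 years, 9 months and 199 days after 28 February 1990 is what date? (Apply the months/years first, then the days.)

June 15, 1994

Advancing 3 years, 9 months and 199 days from February 28, 1990: first the month/year part, then the days.
+3 years → 1993; month 2 + 9 = 11 → November 1993.
Day 28 is valid in November, giving November 28, 1993.
Now add 199 days from November 28, 1993.
November has 30 days, so 30 − 28 = 2 days remain after November 28, 1993; 199 − 2 = 197 left.
December 1993 has 31 days: 197 − 31 = 166 left.
January 1994 has 31 days: 166 − 31 = 135 left.
February 1994 has 28 days (1994 is not a leap year): 135 − 28 = 107 left.
March 1994 has 31 days: 107 − 31 = 76 left.
April 1994 has 30 days: 76 − 30 = 46 left.
May 1994 has 31 days: 46 − 31 = 15 left.
15 days into June 1994 → June 15, 1994.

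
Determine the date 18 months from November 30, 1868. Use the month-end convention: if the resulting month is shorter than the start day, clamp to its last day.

May 30, 1870

Counting forward 18 months from November 30, 1868.
month 11 + 18 = 29, which is month 5 of year 1870 → May 1870.
Day 30 is valid in May, giving May 30, 1870.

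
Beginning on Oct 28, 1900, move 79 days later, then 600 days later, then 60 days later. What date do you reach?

Adding 79 days from October 28, 1900:
October has 31 days, so 31 − 28 = 3 days remain after October 28, 1900; 79 − 3 = 76 left.
November 1900 has 30 days: 76 − 30 = 46 left.
December 1900 has 31 days: 46 − 31 = 15 left.
15 days into January 1901 → January 15, 1901.
Counting forward 600 days from January 15, 1901:
January has 31 days, so 31 − 15 = 16 days remain after January 15, 1901; 600 − 16 = 584 left.
February 1901 has 28 days (1901 is not a leap year): 584 − 28 = 556 left.
March 1901 has 31 days: 556 − 31 = 525 left.
April 1901 has 30 days: 525 − 30 = 495 left.
May 1901 has 31 days: 495 − 31 = 464 left.
June 1901 has 30 days: 464 − 30 = 434 left.
July 1901 has 31 days: 434 − 31 = 403 left.
August 1901 has 31 days: 403 − 31 = 372 left.
September 1901 has 30 days: 372 − 30 = 342 left.
October 1901 has 31 days: 342 − 31 = 311 left.
November 1901 has 30 days: 311 − 30 = 281 left.
December 1901 has 31 days: 281 − 31 = 250 left.
January 1902 has 31 days: 250 − 31 = 219 left.
February 1902 has 28 days (1902 is not a leap year): 219 − 28 = 191 left.
March 1902 has 31 days: 191 − 31 = 160 left.
April 1902 has 30 days: 160 − 30 = 130 left.
May 1902 has 31 days: 130 − 31 = 99 left.
June 1902 has 30 days: 99 − 30 = 69 left.
July 1902 has 31 days: 69 − 31 = 38 left.
August 1902 has 31 days: 38 − 31 = 7 left.
7 days into September 1902 → September 7, 1902.
Advancing 60 days from September 7, 1902:
September has 30 days, so 30 − 7 = 23 days remain after September 7, 1902; 60 − 23 = 37 left.
October 1902 has 31 days: 37 − 31 = 6 left.
6 days into November 1902 → November 6, 1902.

November 6, 1902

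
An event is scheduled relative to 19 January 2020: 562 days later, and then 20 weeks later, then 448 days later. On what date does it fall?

March 14, 2023

Counting forward 562 days from January 19, 2020:
January has 31 days, so 31 − 19 = 12 days remain after January 19, 2020; 562 − 12 = 550 left.
February 2020 has 29 days (2020 is a leap year): 550 − 29 = 521 left.
March 2020 has 31 days: 521 − 31 = 490 left.
April 2020 has 30 days: 490 − 30 = 460 left.
May 2020 has 31 days: 460 − 31 = 429 left.
June 2020 has 30 days: 429 − 30 = 399 left.
July 2020 has 31 days: 399 − 31 = 368 left.
August 2020 has 31 days: 368 − 31 = 337 left.
September 2020 has 30 days: 337 − 30 = 307 left.
October 2020 has 31 days: 307 − 31 = 276 left.
November 2020 has 30 days: 276 − 30 = 246 left.
December 2020 has 31 days: 246 − 31 = 215 left.
January 2021 has 31 days: 215 − 31 = 184 left.
February 2021 has 28 days (2021 is not a leap year): 184 − 28 = 156 left.
March 2021 has 31 days: 156 − 31 = 125 left.
April 2021 has 30 days: 125 − 30 = 95 left.
May 2021 has 31 days: 95 − 31 = 64 left.
June 2021 has 30 days: 64 − 30 = 34 left.
July 2021 has 31 days: 34 − 31 = 3 left.
3 days into August 2021 → August 3, 2021.
Advancing 20 weeks (= 140 days) from August 3, 2021:
August has 31 days, so 31 − 3 = 28 days remain after August 3, 2021; 140 − 28 = 112 left.
September 2021 has 30 days: 112 − 30 = 82 left.
October 2021 has 31 days: 82 − 31 = 51 left.
November 2021 has 30 days: 51 − 30 = 21 left.
21 days into December 2021 → December 21, 2021.
Adding 448 days from December 21, 2021:
December has 31 days, so 31 − 21 = 10 days remain after December 21, 2021; 448 − 10 = 438 left.
January 2022 has 31 days: 438 − 31 = 407 left.
February 2022 has 28 days (2022 is not a leap year): 407 − 28 = 379 left.
March 2022 has 31 days: 379 − 31 = 348 left.
April 2022 has 30 days: 348 − 30 = 318 left.
May 2022 has 31 days: 318 − 31 = 287 left.
June 2022 has 30 days: 287 − 30 = 257 left.
July 2022 has 31 days: 257 − 31 = 226 left.
August 2022 has 31 days: 226 − 31 = 195 left.
September 2022 has 30 days: 195 − 30 = 165 left.
October 2022 has 31 days: 165 − 31 = 134 left.
November 2022 has 30 days: 134 − 30 = 104 left.
December 2022 has 31 days: 104 − 31 = 73 left.
January 2023 has 31 days: 73 − 31 = 42 left.
February 2023 has 28 days (2023 is not a leap year): 42 − 28 = 14 left.
14 days into March 2023 → March 14, 2023.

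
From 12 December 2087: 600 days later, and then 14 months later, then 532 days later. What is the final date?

March 18, 2092

Advancing 600 days from December 12, 2087:
December has 31 days, so 31 − 12 = 19 days remain after December 12, 2087; 600 − 19 = 581 left.
January 2088 has 31 days: 581 − 31 = 550 left.
February 2088 has 29 days (2088 is a leap year): 550 − 29 = 521 left.
March 2088 has 31 days: 521 − 31 = 490 left.
April 2088 has 30 days: 490 − 30 = 460 left.
May 2088 has 31 days: 460 − 31 = 429 left.
June 2088 has 30 days: 429 − 30 = 399 left.
July 2088 has 31 days: 399 − 31 = 368 left.
August 2088 has 31 days: 368 − 31 = 337 left.
September 2088 has 30 days: 337 − 30 = 307 left.
October 2088 has 31 days: 307 − 31 = 276 left.
November 2088 has 30 days: 276 − 30 = 246 left.
December 2088 has 31 days: 246 − 31 = 215 left.
January 2089 has 31 days: 215 − 31 = 184 left.
February 2089 has 28 days (2089 is not a leap year): 184 − 28 = 156 left.
March 2089 has 31 days: 156 − 31 = 125 left.
April 2089 has 30 days: 125 − 30 = 95 left.
May 2089 has 31 days: 95 − 31 = 64 left.
June 2089 has 30 days: 64 − 30 = 34 left.
July 2089 has 31 days: 34 − 31 = 3 left.
3 days into August 2089 → August 3, 2089.
Advancing 14 months from August 3, 2089:
month 8 + 14 = 22, which is month 10 of year 2090 → October 2090.
Day 3 is valid in October, giving October 3, 2090.
Counting forward 532 days from October 3, 2090:
October has 31 days, so 31 − 3 = 28 days remain after October 3, 2090; 532 − 28 = 504 left.
November 2090 has 30 days: 504 − 30 = 474 left.
December 2090 has 31 days: 474 − 31 = 443 left.
January 2091 has 31 days: 443 − 31 = 412 left.
February 2091 has 28 days (2091 is not a leap year): 412 − 28 = 384 left.
March 2091 has 31 days: 384 − 31 = 353 left.
April 2091 has 30 days: 353 − 30 = 323 left.
May 2091 has 31 days: 323 − 31 = 292 left.
June 2091 has 30 days: 292 − 30 = 262 left.
July 2091 has 31 days: 262 − 31 = 231 left.
August 2091 has 31 days: 231 − 31 = 200 left.
September 2091 has 30 days: 200 − 30 = 170 left.
October 2091 has 31 days: 170 − 31 = 139 left.
November 2091 has 30 days: 139 − 30 = 109 left.
December 2091 has 31 days: 109 − 31 = 78 left.
January 2092 has 31 days: 78 − 31 = 47 left.
February 2092 has 29 days (2092 is a leap year): 47 − 29 = 18 left.
18 days into March 2092 → March 18, 2092.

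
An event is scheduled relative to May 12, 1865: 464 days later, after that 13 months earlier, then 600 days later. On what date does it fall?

Advancing 464 days from May 12, 1865:
May has 31 days, so 31 − 12 = 19 days remain after May 12, 1865; 464 − 19 = 445 left.
June 1865 has 30 days: 445 − 30 = 415 left.
July 1865 has 31 days: 415 − 31 = 384 left.
August 1865 has 31 days: 384 − 31 = 353 left.
September 1865 has 30 days: 353 − 30 = 323 left.
October 1865 has 31 days: 323 − 31 = 292 left.
November 1865 has 30 days: 292 − 30 = 262 left.
December 1865 has 31 days: 262 − 31 = 231 left.
January 1866 has 31 days: 231 − 31 = 200 left.
February 1866 has 28 days (1866 is not a leap year): 200 − 28 = 172 left.
March 1866 has 31 days: 172 − 31 = 141 left.
April 1866 has 30 days: 141 − 30 = 111 left.
May 1866 has 31 days: 111 − 31 = 80 left.
June 1866 has 30 days: 80 − 30 = 50 left.
July 1866 has 31 days: 50 − 31 = 19 left.
19 days into August 1866 → August 19, 1866.
Subtracting 13 months from August 19, 1866:
month 8 − 13 = -5, which is month 7 of year 1865 → July 1865.
Day 19 is valid in July, giving July 19, 1865.
Adding 600 days from July 19, 1865:
July has 31 days, so 31 − 19 = 12 days remain after July 19, 1865; 600 − 12 = 588 left.
August 1865 has 31 days: 588 − 31 = 557 left.
September 1865 has 30 days: 557 − 30 = 527 left.
October 1865 has 31 days: 527 − 31 = 496 left.
November 1865 has 30 days: 496 − 30 = 466 left.
December 1865 has 31 days: 466 − 31 = 435 left.
January 1866 has 31 days: 435 − 31 = 404 left.
February 1866 has 28 days (1866 is not a leap year): 404 − 28 = 376 left.
March 1866 has 31 days: 376 − 31 = 345 left.
April 1866 has 30 days: 345 − 30 = 315 left.
May 1866 has 31 days: 315 − 31 = 284 left.
June 1866 has 30 days: 284 − 30 = 254 left.
July 1866 has 31 days: 254 − 31 = 223 left.
August 1866 has 31 days: 223 − 31 = 192 left.
September 1866 has 30 days: 192 − 30 = 162 left.
October 1866 has 31 days: 162 − 31 = 131 left.
November 1866 has 30 days: 131 − 30 = 101 left.
December 1866 has 31 days: 101 − 31 = 70 left.
January 1867 has 31 days: 70 − 31 = 39 left.
February 1867 has 28 days (1867 is not a leap year): 39 − 28 = 11 left.
11 days into March 1867 → March 11, 1867.

March 11, 1867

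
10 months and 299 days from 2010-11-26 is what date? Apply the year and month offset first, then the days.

July 21, 2012

Counting forward 10 months and 299 days from November 26, 2010: first the month/year part, then the days.
month 11 + 10 = 21, which is month 9 of year 2011 → September 2011.
Day 26 is valid in September, giving September 26, 2011.
Now add 299 days from September 26, 2011.
September has 30 days, so 30 − 26 = 4 days remain after September 26, 2011; 299 − 4 = 295 left.
October 2011 has 31 days: 295 − 31 = 264 left.
November 2011 has 30 days: 264 − 30 = 234 left.
December 2011 has 31 days: 234 − 31 = 203 left.
January 2012 has 31 days: 203 − 31 = 172 left.
February 2012 has 29 days (2012 is a leap year): 172 − 29 = 143 left.
March 2012 has 31 days: 143 − 31 = 112 left.
April 2012 has 30 days: 112 − 30 = 82 left.
May 2012 has 31 days: 82 − 31 = 51 left.
June 2012 has 30 days: 51 − 30 = 21 left.
21 days into July 2012 → July 21, 2012.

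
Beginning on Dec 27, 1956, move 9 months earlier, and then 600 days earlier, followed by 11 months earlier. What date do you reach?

Counting back 9 months from December 27, 1956:
month 12 − 9 = 3 → March 1956.
Day 27 is valid in March, giving March 27, 1956.
Counting back 600 days from March 27, 1956:
Going back 27 days from March 27, 1956 reaches the end of the previous month; 600 − 27 = 573 left.
February 1956 has 29 days (1956 is a leap year): 573 − 29 = 544 left.
January 1956 has 31 days: 544 − 31 = 513 left.
December 1955 has 31 days: 513 − 31 = 482 left.
November 1955 has 30 days: 482 − 30 = 452 left.
October 1955 has 31 days: 452 − 31 = 421 left.
September 1955 has 30 days: 421 − 30 = 391 left.
August 1955 has 31 days: 391 − 31 = 360 left.
July 1955 has 31 days: 360 − 31 = 329 left.
June 1955 has 30 days: 329 − 30 = 299 left.
May 1955 has 31 days: 299 − 31 = 268 left.
April 1955 has 30 days: 268 − 30 = 238 left.
March 1955 has 31 days: 238 − 31 = 207 left.
February 1955 has 28 days (1955 is not a leap year): 207 − 28 = 179 left.
January 1955 has 31 days: 179 − 31 = 148 left.
December 1954 has 31 days: 148 − 31 = 117 left.
November 1954 has 30 days: 117 − 30 = 87 left.
October 1954 has 31 days: 87 − 31 = 56 left.
September 1954 has 30 days: 56 − 30 = 26 left.
August 1954 has 31 days; 31 − 26 = 5 → August 5, 1954.
Counting back 11 months from August 5, 1954:
month 8 − 11 = -3, which is month 9 of year 1953 → September 1953.
Day 5 is valid in September, giving September 5, 1953.

September 5, 1953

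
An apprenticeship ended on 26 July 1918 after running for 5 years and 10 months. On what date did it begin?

Counting back 5 years and 10 months from July 26, 1918.
-5 years → 1913; month 7 − 10 = -3, which is month 9 of year 1912 → September 1912.
Day 26 is valid in September, giving September 26, 1912.

September 26, 1912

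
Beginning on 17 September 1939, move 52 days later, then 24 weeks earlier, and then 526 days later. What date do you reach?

Adding 52 days from September 17, 1939:
September has 30 days, so 30 − 17 = 13 days remain after September 17, 1939; 52 − 13 = 39 left.
October 1939 has 31 days: 39 − 31 = 8 left.
8 days into November 1939 → November 8, 1939.
Subtracting 24 weeks (= 168 days) from November 8, 1939:
Going back 8 days from November 8, 1939 reaches the end of the previous month; 168 − 8 = 160 left.
October 1939 has 31 days: 160 − 31 = 129 left.
September 1939 has 30 days: 129 − 30 = 99 left.
August 1939 has 31 days: 99 − 31 = 68 left.
July 1939 has 31 days: 68 − 31 = 37 left.
June 1939 has 30 days: 37 − 30 = 7 left.
May 1939 has 31 days; 31 − 7 = 24 → May 24, 1939.
Adding 526 days from May 24, 1939:
May has 31 days, so 31 − 24 = 7 days remain after May 24, 1939; 526 − 7 = 519 left.
June 1939 has 30 days: 519 − 30 = 489 left.
July 1939 has 31 days: 489 − 31 = 458 left.
August 1939 has 31 days: 458 − 31 = 427 left.
September 1939 has 30 days: 427 − 30 = 397 left.
October 1939 has 31 days: 397 − 31 = 366 left.
November 1939 has 30 days: 366 − 30 = 336 left.
December 1939 has 31 days: 336 − 31 = 305 left.
January 1940 has 31 days: 305 − 31 = 274 left.
February 1940 has 29 days (1940 is a leap year): 274 − 29 = 245 left.
March 1940 has 31 days: 245 − 31 = 214 left.
April 1940 has 30 days: 214 − 30 = 184 left.
May 1940 has 31 days: 184 − 31 = 153 left.
June 1940 has 30 days: 153 − 30 = 123 left.
July 1940 has 31 days: 123 − 31 = 92 left.
August 1940 has 31 days: 92 − 31 = 61 left.
September 1940 has 30 days: 61 − 30 = 31 left.
31 days into October 1940 → October 31, 1940.

October 31, 1940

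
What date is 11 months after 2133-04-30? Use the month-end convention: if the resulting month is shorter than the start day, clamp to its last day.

March 30, 2134

Adding 11 months from April 30, 2133.
month 4 + 11 = 15, which is month 3 of year 2134 → March 2134.
Day 30 is valid in March, giving March 30, 2134.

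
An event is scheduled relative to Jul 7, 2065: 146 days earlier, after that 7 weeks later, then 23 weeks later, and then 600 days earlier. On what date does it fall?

January 18, 2064

Going back 146 days from July 7, 2065:
Going back 7 days from July 7, 2065 reaches the end of the previous month; 146 − 7 = 139 left.
June 2065 has 30 days: 139 − 30 = 109 left.
May 2065 has 31 days: 109 − 31 = 78 left.
April 2065 has 30 days: 78 − 30 = 48 left.
March 2065 has 31 days: 48 − 31 = 17 left.
February 2065 has 28 days; 28 − 17 = 11 → February 11, 2065.
Advancing 7 weeks (= 49 days) from February 11, 2065:
February has 28 days, so 28 − 11 = 17 days remain after February 11, 2065; 49 − 17 = 32 left.
March 2065 has 31 days: 32 − 31 = 1 left.
1 day into April 2065 → April 1, 2065.
Counting forward 23 weeks (= 161 days) from April 1, 2065:
April has 30 days, so 30 − 1 = 29 days remain after April 1, 2065; 161 − 29 = 132 left.
May 2065 has 31 days: 132 − 31 = 101 left.
June 2065 has 30 days: 101 − 30 = 71 left.
July 2065 has 31 days: 71 − 31 = 40 left.
August 2065 has 31 days: 40 − 31 = 9 left.
9 days into September 2065 → September 9, 2065.
Subtracting 600 days from September 9, 2065:
Going back 9 days from September 9, 2065 reaches the end of the previous month; 600 − 9 = 591 left.
August 2065 has 31 days: 591 − 31 = 560 left.
July 2065 has 31 days: 560 − 31 = 529 left.
June 2065 has 30 days: 529 − 30 = 499 left.
May 2065 has 31 days: 499 − 31 = 468 left.
April 2065 has 30 days: 468 − 30 = 438 left.
March 2065 has 31 days: 438 − 31 = 407 left.
February 2065 has 28 days (2065 is not a leap year): 407 − 28 = 379 left.
January 2065 has 31 days: 379 − 31 = 348 left.
December 2064 has 31 days: 348 − 31 = 317 left.
November 2064 has 30 days: 317 − 30 = 287 left.
October 2064 has 31 days: 287 − 31 = 256 left.
September 2064 has 30 days: 256 − 30 = 226 left.
August 2064 has 31 days: 226 − 31 = 195 left.
July 2064 has 31 days: 195 − 31 = 164 left.
June 2064 has 30 days: 164 − 30 = 134 left.
May 2064 has 31 days: 134 − 31 = 103 left.
April 2064 has 30 days: 103 − 30 = 73 left.
March 2064 has 31 days: 73 − 31 = 42 left.
February 2064 has 29 days (2064 is a leap year): 42 − 29 = 13 left.
January 2064 has 31 days; 31 − 13 = 18 → January 18, 2064.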